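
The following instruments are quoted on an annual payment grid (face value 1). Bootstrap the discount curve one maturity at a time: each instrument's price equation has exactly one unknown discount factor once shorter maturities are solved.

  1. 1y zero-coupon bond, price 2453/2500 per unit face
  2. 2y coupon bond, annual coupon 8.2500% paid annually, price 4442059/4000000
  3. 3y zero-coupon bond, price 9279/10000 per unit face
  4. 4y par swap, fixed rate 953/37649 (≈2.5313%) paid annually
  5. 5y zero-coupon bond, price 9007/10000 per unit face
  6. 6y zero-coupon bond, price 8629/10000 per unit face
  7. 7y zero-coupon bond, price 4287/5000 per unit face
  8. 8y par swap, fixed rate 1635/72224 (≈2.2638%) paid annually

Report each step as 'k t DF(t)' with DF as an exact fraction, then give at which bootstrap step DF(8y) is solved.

1 1 2453/2500
2 2 9511/10000
3 3 9279/10000
4 4 9047/10000
5 5 9007/10000
6 6 8629/10000
7 7 4287/5000
8 8 1673/2000
DF(8y) is solved at step 8

step 1 [1y] zero: DF = P = 2453/2500 ≈ 0.981200
step 2 [2y] bond c/1=33/400: DF=(4442059/4000000 − 33/400·(0.981200))/(1+33/400) = 9511/10000 ≈ 0.951100
step 3 [3y] zero: DF = P = 9279/10000 ≈ 0.927900
step 4 [4y] swap r/1=953/37649: DF=(1 − 953/37649·(0.981200+0.951100+0.927900))/(1+953/37649) = 9047/10000 ≈ 0.904700
step 5 [5y] zero: DF = P = 9007/10000 ≈ 0.900700
step 6 [6y] zero: DF = P = 8629/10000 ≈ 0.862900
step 7 [7y] zero: DF = P = 4287/5000 ≈ 0.857400
step 8 [8y] swap r/1=1635/72224: DF=(1 − 1635/72224·(0.981200+0.951100+0.927900+0.904700+0.900700+0.862900+0.857400))/(1+1635/72224) = 1673/2000 ≈ 0.836500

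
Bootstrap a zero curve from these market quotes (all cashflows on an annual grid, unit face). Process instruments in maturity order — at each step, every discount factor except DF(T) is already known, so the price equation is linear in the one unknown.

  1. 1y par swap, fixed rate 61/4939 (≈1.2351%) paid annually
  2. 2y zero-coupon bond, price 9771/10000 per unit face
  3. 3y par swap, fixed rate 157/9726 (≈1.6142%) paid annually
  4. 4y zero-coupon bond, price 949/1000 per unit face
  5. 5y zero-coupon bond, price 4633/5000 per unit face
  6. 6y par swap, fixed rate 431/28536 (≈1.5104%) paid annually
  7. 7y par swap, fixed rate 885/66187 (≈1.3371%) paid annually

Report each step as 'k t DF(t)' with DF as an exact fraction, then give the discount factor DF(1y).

1 1 4939/5000
2 2 9771/10000
3 3 9529/10000
4 4 949/1000
5 5 4633/5000
6 6 4569/5000
7 7 1823/2000
DF(1y) = 4939/5000 ≈ 0.987800

step 1 [1y] swap r/1=61/4939: DF=(1 − 61/4939·(0))/(1+61/4939) = 4939/5000 ≈ 0.987800
step 2 [2y] zero: DF = P = 9771/10000 ≈ 0.977100
step 3 [3y] swap r/1=157/9726: DF=(1 − 157/9726·(0.987800+0.977100))/(1+157/9726) = 9529/10000 ≈ 0.952900
step 4 [4y] zero: DF = P = 949/1000 ≈ 0.949000
step 5 [5y] zero: DF = P = 4633/5000 ≈ 0.926600
step 6 [6y] swap r/1=431/28536: DF=(1 − 431/28536·(0.987800+0.977100+0.952900+0.949000+0.926600))/(1+431/28536) = 4569/5000 ≈ 0.913800
step 7 [7y] swap r/1=885/66187: DF=(1 − 885/66187·(0.987800+0.977100+0.952900+0.949000+0.926600+0.913800))/(1+885/66187) = 1823/2000 ≈ 0.911500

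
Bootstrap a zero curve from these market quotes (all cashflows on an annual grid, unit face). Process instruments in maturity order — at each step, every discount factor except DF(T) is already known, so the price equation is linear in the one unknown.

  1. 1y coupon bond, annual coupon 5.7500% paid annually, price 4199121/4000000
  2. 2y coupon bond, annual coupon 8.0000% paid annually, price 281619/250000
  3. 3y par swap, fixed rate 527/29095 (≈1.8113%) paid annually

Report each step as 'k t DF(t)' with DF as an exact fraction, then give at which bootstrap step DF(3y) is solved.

1 1 9927/10000
2 2 1939/2000
3 3 9473/10000
DF(3y) is solved at step 3

step 1 [1y] bond c/1=23/400: DF=(4199121/4000000 − 23/400·(0))/(1+23/400) = 9927/10000 ≈ 0.992700
step 2 [2y] bond c/1=2/25: DF=(281619/250000 − 2/25·(0.992700))/(1+2/25) = 1939/2000 ≈ 0.969500
step 3 [3y] swap r/1=527/29095: DF=(1 − 527/29095·(0.992700+0.969500))/(1+527/29095) = 9473/10000 ≈ 0.947300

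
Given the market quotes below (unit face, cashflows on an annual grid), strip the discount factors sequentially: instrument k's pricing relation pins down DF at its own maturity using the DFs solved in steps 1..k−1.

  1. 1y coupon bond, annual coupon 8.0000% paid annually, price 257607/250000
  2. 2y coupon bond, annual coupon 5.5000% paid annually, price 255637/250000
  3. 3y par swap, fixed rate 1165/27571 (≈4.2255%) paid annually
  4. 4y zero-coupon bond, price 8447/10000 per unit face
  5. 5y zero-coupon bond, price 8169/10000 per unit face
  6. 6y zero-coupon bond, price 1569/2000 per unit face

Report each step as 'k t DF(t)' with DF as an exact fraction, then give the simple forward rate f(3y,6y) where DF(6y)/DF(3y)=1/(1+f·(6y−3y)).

1 1 9541/10000
2 2 1839/2000
3 3 1767/2000
4 4 8447/10000
5 5 8169/10000
6 6 1569/2000
f(3y,6y) = ((1767/2000)/(1569/2000) − 1)/(3) = 22/523 ≈ 4.2065%

step 1 [1y] bond c/1=2/25: DF=(257607/250000 − 2/25·(0))/(1+2/25) = 9541/10000 ≈ 0.954100
step 2 [2y] bond c/1=11/200: DF=(255637/250000 − 11/200·(0.954100))/(1+11/200) = 1839/2000 ≈ 0.919500
step 3 [3y] swap r/1=1165/27571: DF=(1 − 1165/27571·(0.954100+0.919500))/(1+1165/27571) = 1767/2000 ≈ 0.883500
step 4 [4y] zero: DF = P = 8447/10000 ≈ 0.844700
step 5 [5y] zero: DF = P = 8169/10000 ≈ 0.816900
step 6 [6y] zero: DF = P = 1569/2000 ≈ 0.784500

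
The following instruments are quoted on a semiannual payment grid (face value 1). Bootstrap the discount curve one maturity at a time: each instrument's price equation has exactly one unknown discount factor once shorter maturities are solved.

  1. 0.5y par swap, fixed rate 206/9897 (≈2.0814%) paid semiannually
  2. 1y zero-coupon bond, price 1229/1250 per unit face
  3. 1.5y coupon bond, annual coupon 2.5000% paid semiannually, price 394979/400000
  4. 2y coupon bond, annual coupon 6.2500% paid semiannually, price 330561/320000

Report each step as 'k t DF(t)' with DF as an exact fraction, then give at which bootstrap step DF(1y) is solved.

step 1 [0.5y] swap r/2=103/9897: DF=(1 − 103/9897·(0))/(1+103/9897) = 9897/10000 ≈ 0.989700
step 2 [1y] zero: DF = P = 1229/1250 ≈ 0.983200
step 3 [1.5y] bond c/2=1/80: DF=(394979/400000 − 1/80·(0.989700+0.983200))/(1+1/80) = 9509/10000 ≈ 0.950900
step 4 [2y] bond c/2=1/32: DF=(330561/320000 − 1/32·(0.989700+0.983200+0.950900))/(1+1/32) = 9131/10000 ≈ 0.913100

1 1/2 9897/10000
2 1 1229/1250
3 3/2 9509/10000
4 2 9131/10000
DF(1y) is solved at step 2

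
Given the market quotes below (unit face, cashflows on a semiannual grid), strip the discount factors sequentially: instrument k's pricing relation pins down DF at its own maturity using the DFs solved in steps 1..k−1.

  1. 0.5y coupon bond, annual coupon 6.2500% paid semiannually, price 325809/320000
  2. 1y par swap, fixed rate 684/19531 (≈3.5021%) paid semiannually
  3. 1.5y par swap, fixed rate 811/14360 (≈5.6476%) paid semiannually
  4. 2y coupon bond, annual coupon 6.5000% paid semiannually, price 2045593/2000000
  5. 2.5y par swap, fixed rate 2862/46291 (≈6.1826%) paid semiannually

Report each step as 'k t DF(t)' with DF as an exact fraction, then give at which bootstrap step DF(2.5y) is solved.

1 1/2 9873/10000
2 1 4829/5000
3 3/2 9189/10000
4 2 4501/5000
5 5/2 8569/10000
DF(2.5y) is solved at step 5

step 1 [0.5y] bond c/2=1/32: DF=(325809/320000 − 1/32·(0))/(1+1/32) = 9873/10000 ≈ 0.987300
step 2 [1y] swap r/2=342/19531: DF=(1 − 342/19531·(0.987300))/(1+342/19531) = 4829/5000 ≈ 0.965800
step 3 [1.5y] swap r/2=811/28720: DF=(1 − 811/28720·(0.987300+0.965800))/(1+811/28720) = 9189/10000 ≈ 0.918900
step 4 [2y] bond c/2=13/400: DF=(2045593/2000000 − 13/400·(0.987300+0.965800+0.918900))/(1+13/400) = 4501/5000 ≈ 0.900200
step 5 [2.5y] swap r/2=1431/46291: DF=(1 − 1431/46291·(0.987300+0.965800+0.918900+0.900200))/(1+1431/46291) = 8569/10000 ≈ 0.856900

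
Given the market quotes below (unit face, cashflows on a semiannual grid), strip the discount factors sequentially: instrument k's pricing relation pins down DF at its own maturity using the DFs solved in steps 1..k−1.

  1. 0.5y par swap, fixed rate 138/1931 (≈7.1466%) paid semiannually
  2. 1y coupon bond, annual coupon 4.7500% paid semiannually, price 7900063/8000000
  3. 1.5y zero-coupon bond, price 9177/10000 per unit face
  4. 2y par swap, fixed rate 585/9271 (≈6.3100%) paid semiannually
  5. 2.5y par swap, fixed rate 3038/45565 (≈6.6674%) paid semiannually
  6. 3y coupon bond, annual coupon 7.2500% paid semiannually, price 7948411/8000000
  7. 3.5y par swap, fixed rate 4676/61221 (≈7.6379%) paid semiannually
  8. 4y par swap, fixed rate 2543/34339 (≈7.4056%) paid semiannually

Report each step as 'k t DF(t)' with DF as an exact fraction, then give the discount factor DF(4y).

step 1 [0.5y] swap r/2=69/1931: DF=(1 − 69/1931·(0))/(1+69/1931) = 1931/2000 ≈ 0.965500
step 2 [1y] bond c/2=19/800: DF=(7900063/8000000 − 19/800·(0.965500))/(1+19/800) = 4711/5000 ≈ 0.942200
step 3 [1.5y] zero: DF = P = 9177/10000 ≈ 0.917700
step 4 [2y] swap r/2=585/18542: DF=(1 − 585/18542·(0.965500+0.942200+0.917700))/(1+585/18542) = 883/1000 ≈ 0.883000
step 5 [2.5y] swap r/2=1519/45565: DF=(1 − 1519/45565·(0.965500+0.942200+0.917700+0.883000))/(1+1519/45565) = 8481/10000 ≈ 0.848100
step 6 [3y] bond c/2=29/800: DF=(7948411/8000000 − 29/800·(0.965500+0.942200+0.917700+0.883000+0.848100))/(1+29/800) = 3997/5000 ≈ 0.799400
step 7 [3.5y] swap r/2=2338/61221: DF=(1 − 2338/61221·(0.965500+0.942200+0.917700+0.883000+0.848100+0.799400))/(1+2338/61221) = 3831/5000 ≈ 0.766200
step 8 [4y] swap r/2=2543/68678: DF=(1 − 2543/68678·(0.965500+0.942200+0.917700+0.883000+0.848100+0.799400+0.766200))/(1+2543/68678) = 7457/10000 ≈ 0.745700

1 1/2 1931/2000
2 1 4711/5000
3 3/2 9177/10000
4 2 883/1000
5 5/2 8481/10000
6 3 3997/5000
7 7/2 3831/5000
8 4 7457/10000
DF(4y) = 7457/10000 ≈ 0.745700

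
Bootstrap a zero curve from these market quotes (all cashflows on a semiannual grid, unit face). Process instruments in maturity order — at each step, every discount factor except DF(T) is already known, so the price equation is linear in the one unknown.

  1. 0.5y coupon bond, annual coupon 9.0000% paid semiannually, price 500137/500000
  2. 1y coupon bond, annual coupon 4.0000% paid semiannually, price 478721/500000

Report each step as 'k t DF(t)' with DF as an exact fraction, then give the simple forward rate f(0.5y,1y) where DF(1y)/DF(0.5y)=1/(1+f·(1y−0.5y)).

1 1/2 2393/2500
2 1 9199/10000
f(0.5y,1y) = ((2393/2500)/(9199/10000) − 1)/(1/2) = 746/9199 ≈ 8.1096%

step 1 [0.5y] bond c/2=9/200: DF=(500137/500000 − 9/200·(0))/(1+9/200) = 2393/2500 ≈ 0.957200
step 2 [1y] bond c/2=1/50: DF=(478721/500000 − 1/50·(0.957200))/(1+1/50) = 9199/10000 ≈ 0.919900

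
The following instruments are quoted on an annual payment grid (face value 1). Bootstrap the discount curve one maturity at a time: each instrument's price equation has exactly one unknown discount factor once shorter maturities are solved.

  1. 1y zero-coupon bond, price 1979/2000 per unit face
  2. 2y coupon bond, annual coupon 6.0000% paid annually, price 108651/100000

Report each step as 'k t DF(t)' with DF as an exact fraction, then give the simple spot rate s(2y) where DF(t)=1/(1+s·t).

1 1 1979/2000
2 2 969/1000
s(2y) = (1/(969/1000) − 1)/(2) = 31/1938 ≈ 1.5996%

step 1 [1y] zero: DF = P = 1979/2000 ≈ 0.989500
step 2 [2y] bond c/1=3/50: DF=(108651/100000 − 3/50·(0.989500))/(1+3/50) = 969/1000 ≈ 0.969000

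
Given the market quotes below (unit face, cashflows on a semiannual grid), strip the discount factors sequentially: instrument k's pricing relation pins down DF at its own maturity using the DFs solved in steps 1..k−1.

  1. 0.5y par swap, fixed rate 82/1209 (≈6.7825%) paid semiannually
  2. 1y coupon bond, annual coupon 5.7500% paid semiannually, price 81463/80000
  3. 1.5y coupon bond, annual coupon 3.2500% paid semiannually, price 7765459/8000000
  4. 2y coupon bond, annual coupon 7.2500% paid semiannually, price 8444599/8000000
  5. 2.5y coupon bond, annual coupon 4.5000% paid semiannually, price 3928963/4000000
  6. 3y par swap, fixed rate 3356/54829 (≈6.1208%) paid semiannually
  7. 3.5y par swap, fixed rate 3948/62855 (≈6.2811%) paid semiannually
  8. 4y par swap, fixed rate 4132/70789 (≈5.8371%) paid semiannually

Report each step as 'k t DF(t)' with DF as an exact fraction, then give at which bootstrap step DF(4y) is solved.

step 1 [0.5y] swap r/2=41/1209: DF=(1 − 41/1209·(0))/(1+41/1209) = 1209/1250 ≈ 0.967200
step 2 [1y] bond c/2=23/800: DF=(81463/80000 − 23/800·(0.967200))/(1+23/800) = 2407/2500 ≈ 0.962800
step 3 [1.5y] bond c/2=13/800: DF=(7765459/8000000 − 13/800·(0.967200+0.962800))/(1+13/800) = 9243/10000 ≈ 0.924300
step 4 [2y] bond c/2=29/800: DF=(8444599/8000000 − 29/800·(0.967200+0.962800+0.924300))/(1+29/800) = 2297/2500 ≈ 0.918800
step 5 [2.5y] bond c/2=9/400: DF=(3928963/4000000 − 9/400·(0.967200+0.962800+0.924300+0.918800))/(1+9/400) = 1097/1250 ≈ 0.877600
step 6 [3y] swap r/2=1678/54829: DF=(1 − 1678/54829·(0.967200+0.962800+0.924300+0.918800+0.877600))/(1+1678/54829) = 4161/5000 ≈ 0.832200
step 7 [3.5y] swap r/2=1974/62855: DF=(1 − 1974/62855·(0.967200+0.962800+0.924300+0.918800+0.877600+0.832200))/(1+1974/62855) = 4013/5000 ≈ 0.802600
step 8 [4y] swap r/2=2066/70789: DF=(1 − 2066/70789·(0.967200+0.962800+0.924300+0.918800+0.877600+0.832200+0.802600))/(1+2066/70789) = 3967/5000 ≈ 0.793400

1 1/2 1209/1250
2 1 2407/2500
3 3/2 9243/10000
4 2 2297/2500
5 5/2 1097/1250
6 3 4161/5000
7 7/2 4013/5000
8 4 3967/5000
DF(4y) is solved at step 8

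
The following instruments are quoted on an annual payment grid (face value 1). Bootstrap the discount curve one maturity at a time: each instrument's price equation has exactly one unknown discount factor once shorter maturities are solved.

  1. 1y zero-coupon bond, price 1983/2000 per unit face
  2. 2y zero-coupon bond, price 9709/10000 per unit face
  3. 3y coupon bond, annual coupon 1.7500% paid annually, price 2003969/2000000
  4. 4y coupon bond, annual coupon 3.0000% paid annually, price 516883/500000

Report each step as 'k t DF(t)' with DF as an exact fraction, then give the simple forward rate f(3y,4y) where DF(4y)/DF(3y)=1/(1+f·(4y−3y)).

1 1 1983/2000
2 2 9709/10000
3 3 951/1000
4 4 2297/2500
f(3y,4y) = ((951/1000)/(2297/2500) − 1)/(1) = 161/4594 ≈ 3.5046%

step 1 [1y] zero: DF = P = 1983/2000 ≈ 0.991500
step 2 [2y] zero: DF = P = 9709/10000 ≈ 0.970900
step 3 [3y] bond c/1=7/400: DF=(2003969/2000000 − 7/400·(0.991500+0.970900))/(1+7/400) = 951/1000 ≈ 0.951000
step 4 [4y] bond c/1=3/100: DF=(516883/500000 − 3/100·(0.991500+0.970900+0.951000))/(1+3/100) = 2297/2500 ≈ 0.918800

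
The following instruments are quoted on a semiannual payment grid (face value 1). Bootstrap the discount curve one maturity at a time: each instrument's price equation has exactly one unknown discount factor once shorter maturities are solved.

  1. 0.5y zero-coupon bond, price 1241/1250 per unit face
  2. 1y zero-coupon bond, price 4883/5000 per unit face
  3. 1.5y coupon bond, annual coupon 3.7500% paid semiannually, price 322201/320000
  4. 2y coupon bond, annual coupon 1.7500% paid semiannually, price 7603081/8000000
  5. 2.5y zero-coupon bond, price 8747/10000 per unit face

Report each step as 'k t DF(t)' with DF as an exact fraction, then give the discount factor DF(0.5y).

1 1/2 1241/1250
2 1 4883/5000
3 3/2 9521/10000
4 2 573/625
5 5/2 8747/10000
DF(0.5y) = 1241/1250 ≈ 0.992800

step 1 [0.5y] zero: DF = P = 1241/1250 ≈ 0.992800
step 2 [1y] zero: DF = P = 4883/5000 ≈ 0.976600
step 3 [1.5y] bond c/2=3/160: DF=(322201/320000 − 3/160·(0.992800+0.976600))/(1+3/160) = 9521/10000 ≈ 0.952100
step 4 [2y] bond c/2=7/800: DF=(7603081/8000000 − 7/800·(0.992800+0.976600+0.952100))/(1+7/800) = 573/625 ≈ 0.916800
step 5 [2.5y] zero: DF = P = 8747/10000 ≈ 0.874700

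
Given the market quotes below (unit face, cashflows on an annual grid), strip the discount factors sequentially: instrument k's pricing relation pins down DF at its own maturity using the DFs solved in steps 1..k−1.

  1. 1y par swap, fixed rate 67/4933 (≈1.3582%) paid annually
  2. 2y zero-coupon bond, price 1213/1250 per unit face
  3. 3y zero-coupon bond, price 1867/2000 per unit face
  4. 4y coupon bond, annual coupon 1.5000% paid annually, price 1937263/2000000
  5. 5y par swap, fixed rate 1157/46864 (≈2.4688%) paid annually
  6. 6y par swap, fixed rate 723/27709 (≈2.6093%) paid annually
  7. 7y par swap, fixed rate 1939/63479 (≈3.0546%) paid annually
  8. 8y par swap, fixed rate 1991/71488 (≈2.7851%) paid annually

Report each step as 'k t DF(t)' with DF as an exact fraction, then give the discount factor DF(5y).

1 1 4933/5000
2 2 1213/1250
3 3 1867/2000
4 4 2279/2500
5 5 8843/10000
6 6 4277/5000
7 7 8061/10000
8 8 8009/10000
DF(5y) = 8843/10000 ≈ 0.884300

step 1 [1y] swap r/1=67/4933: DF=(1 − 67/4933·(0))/(1+67/4933) = 4933/5000 ≈ 0.986600
step 2 [2y] zero: DF = P = 1213/1250 ≈ 0.970400
step 3 [3y] zero: DF = P = 1867/2000 ≈ 0.933500
step 4 [4y] bond c/1=3/200: DF=(1937263/2000000 − 3/200·(0.986600+0.970400+0.933500))/(1+3/200) = 2279/2500 ≈ 0.911600
step 5 [5y] swap r/1=1157/46864: DF=(1 − 1157/46864·(0.986600+0.970400+0.933500+0.911600))/(1+1157/46864) = 8843/10000 ≈ 0.884300
step 6 [6y] swap r/1=723/27709: DF=(1 − 723/27709·(0.986600+0.970400+0.933500+0.911600+0.884300))/(1+723/27709) = 4277/5000 ≈ 0.855400
step 7 [7y] swap r/1=1939/63479: DF=(1 − 1939/63479·(0.986600+0.970400+0.933500+0.911600+0.884300+0.855400))/(1+1939/63479) = 8061/10000 ≈ 0.806100
step 8 [8y] swap r/1=1991/71488: DF=(1 − 1991/71488·(0.986600+0.970400+0.933500+0.911600+0.884300+0.855400+0.806100))/(1+1991/71488) = 8009/10000 ≈ 0.800900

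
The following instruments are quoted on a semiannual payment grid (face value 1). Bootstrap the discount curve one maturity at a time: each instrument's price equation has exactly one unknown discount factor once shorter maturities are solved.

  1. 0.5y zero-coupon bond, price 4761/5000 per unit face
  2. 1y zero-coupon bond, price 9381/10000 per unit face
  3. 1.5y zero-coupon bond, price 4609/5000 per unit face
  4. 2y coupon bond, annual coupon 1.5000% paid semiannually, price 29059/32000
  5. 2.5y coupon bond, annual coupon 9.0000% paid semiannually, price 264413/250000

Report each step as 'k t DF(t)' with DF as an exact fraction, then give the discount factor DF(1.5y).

step 1 [0.5y] zero: DF = P = 4761/5000 ≈ 0.952200
step 2 [1y] zero: DF = P = 9381/10000 ≈ 0.938100
step 3 [1.5y] zero: DF = P = 4609/5000 ≈ 0.921800
step 4 [2y] bond c/2=3/400: DF=(29059/32000 − 3/400·(0.952200+0.938100+0.921800))/(1+3/400) = 2201/2500 ≈ 0.880400
step 5 [2.5y] bond c/2=9/200: DF=(264413/250000 − 9/200·(0.952200+0.938100+0.921800+0.880400))/(1+9/200) = 8531/10000 ≈ 0.853100

1 1/2 4761/5000
2 1 9381/10000
3 3/2 4609/5000
4 2 2201/2500
5 5/2 8531/10000
DF(1.5y) = 4609/5000 ≈ 0.921800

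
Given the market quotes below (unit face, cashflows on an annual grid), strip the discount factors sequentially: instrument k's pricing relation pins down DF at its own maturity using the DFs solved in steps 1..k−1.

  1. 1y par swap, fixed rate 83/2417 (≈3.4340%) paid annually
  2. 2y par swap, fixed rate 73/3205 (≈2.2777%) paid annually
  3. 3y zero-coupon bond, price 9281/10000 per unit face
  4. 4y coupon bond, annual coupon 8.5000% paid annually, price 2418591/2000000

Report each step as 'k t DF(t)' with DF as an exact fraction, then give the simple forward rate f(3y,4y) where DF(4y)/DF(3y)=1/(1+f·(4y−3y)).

step 1 [1y] swap r/1=83/2417: DF=(1 − 83/2417·(0))/(1+83/2417) = 2417/2500 ≈ 0.966800
step 2 [2y] swap r/1=73/3205: DF=(1 − 73/3205·(0.966800))/(1+73/3205) = 4781/5000 ≈ 0.956200
step 3 [3y] zero: DF = P = 9281/10000 ≈ 0.928100
step 4 [4y] bond c/1=17/200: DF=(2418591/2000000 − 17/200·(0.966800+0.956200+0.928100))/(1+17/200) = 557/625 ≈ 0.891200

1 1 2417/2500
2 2 4781/5000
3 3 9281/10000
4 4 557/625
f(3y,4y) = ((9281/10000)/(557/625) − 1)/(1) = 369/8912 ≈ 4.1405%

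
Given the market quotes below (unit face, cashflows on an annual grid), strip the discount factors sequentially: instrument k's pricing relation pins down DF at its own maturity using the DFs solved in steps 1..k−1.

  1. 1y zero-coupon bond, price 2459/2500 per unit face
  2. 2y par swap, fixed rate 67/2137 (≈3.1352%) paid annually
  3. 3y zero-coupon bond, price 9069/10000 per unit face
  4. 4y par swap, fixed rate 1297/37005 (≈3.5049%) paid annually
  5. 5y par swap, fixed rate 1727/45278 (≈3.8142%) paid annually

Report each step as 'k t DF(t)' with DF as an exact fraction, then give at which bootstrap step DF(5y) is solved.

step 1 [1y] zero: DF = P = 2459/2500 ≈ 0.983600
step 2 [2y] swap r/1=67/2137: DF=(1 − 67/2137·(0.983600))/(1+67/2137) = 9397/10000 ≈ 0.939700
step 3 [3y] zero: DF = P = 9069/10000 ≈ 0.906900
step 4 [4y] swap r/1=1297/37005: DF=(1 − 1297/37005·(0.983600+0.939700+0.906900))/(1+1297/37005) = 8703/10000 ≈ 0.870300
step 5 [5y] swap r/1=1727/45278: DF=(1 − 1727/45278·(0.983600+0.939700+0.906900+0.870300))/(1+1727/45278) = 8273/10000 ≈ 0.827300

1 1 2459/2500
2 2 9397/10000
3 3 9069/10000
4 4 8703/10000
5 5 8273/10000
DF(5y) is solved at step 5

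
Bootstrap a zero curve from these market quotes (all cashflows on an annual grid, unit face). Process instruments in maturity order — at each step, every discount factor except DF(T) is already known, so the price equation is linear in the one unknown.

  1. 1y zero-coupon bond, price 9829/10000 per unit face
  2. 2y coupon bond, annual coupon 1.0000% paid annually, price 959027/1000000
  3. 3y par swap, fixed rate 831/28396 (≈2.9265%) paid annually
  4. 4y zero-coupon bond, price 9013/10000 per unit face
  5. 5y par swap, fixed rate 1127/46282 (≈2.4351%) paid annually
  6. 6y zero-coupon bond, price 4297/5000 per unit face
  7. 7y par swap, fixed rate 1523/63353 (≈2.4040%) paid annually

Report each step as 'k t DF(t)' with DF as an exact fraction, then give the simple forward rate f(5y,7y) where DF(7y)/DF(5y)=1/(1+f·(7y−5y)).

1 1 9829/10000
2 2 4699/5000
3 3 9169/10000
4 4 9013/10000
5 5 8873/10000
6 6 4297/5000
7 7 8477/10000
f(5y,7y) = ((8873/10000)/(8477/10000) − 1)/(2) = 198/8477 ≈ 2.3357%

step 1 [1y] zero: DF = P = 9829/10000 ≈ 0.982900
step 2 [2y] bond c/1=1/100: DF=(959027/1000000 − 1/100·(0.982900))/(1+1/100) = 4699/5000 ≈ 0.939800
step 3 [3y] swap r/1=831/28396: DF=(1 − 831/28396·(0.982900+0.939800))/(1+831/28396) = 9169/10000 ≈ 0.916900
step 4 [4y] zero: DF = P = 9013/10000 ≈ 0.901300
step 5 [5y] swap r/1=1127/46282: DF=(1 − 1127/46282·(0.982900+0.939800+0.916900+0.901300))/(1+1127/46282) = 8873/10000 ≈ 0.887300
step 6 [6y] zero: DF = P = 4297/5000 ≈ 0.859400
step 7 [7y] swap r/1=1523/63353: DF=(1 − 1523/63353·(0.982900+0.939800+0.916900+0.901300+0.887300+0.859400))/(1+1523/63353) = 8477/10000 ≈ 0.847700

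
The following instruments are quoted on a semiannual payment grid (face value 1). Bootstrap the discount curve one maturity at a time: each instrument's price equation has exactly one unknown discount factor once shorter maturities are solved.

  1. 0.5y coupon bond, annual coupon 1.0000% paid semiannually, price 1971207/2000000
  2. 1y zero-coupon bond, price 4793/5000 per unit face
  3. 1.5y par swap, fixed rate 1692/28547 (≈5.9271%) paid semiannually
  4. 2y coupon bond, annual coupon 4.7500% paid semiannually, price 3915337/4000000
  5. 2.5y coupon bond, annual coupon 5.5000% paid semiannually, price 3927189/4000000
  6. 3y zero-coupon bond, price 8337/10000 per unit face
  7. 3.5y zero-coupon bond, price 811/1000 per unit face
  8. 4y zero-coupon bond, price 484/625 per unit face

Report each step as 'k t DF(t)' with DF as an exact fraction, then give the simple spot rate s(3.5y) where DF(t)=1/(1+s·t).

1 1/2 9807/10000
2 1 4793/5000
3 3/2 4577/5000
4 2 8899/10000
5 5/2 8553/10000
6 3 8337/10000
7 7/2 811/1000
8 4 484/625
s(3.5y) = (1/(811/1000) − 1)/(7/2) = 54/811 ≈ 6.6584%

step 1 [0.5y] bond c/2=1/200: DF=(1971207/2000000 − 1/200·(0))/(1+1/200) = 9807/10000 ≈ 0.980700
step 2 [1y] zero: DF = P = 4793/5000 ≈ 0.958600
step 3 [1.5y] swap r/2=846/28547: DF=(1 − 846/28547·(0.980700+0.958600))/(1+846/28547) = 4577/5000 ≈ 0.915400
step 4 [2y] bond c/2=19/800: DF=(3915337/4000000 − 19/800·(0.980700+0.958600+0.915400))/(1+19/800) = 8899/10000 ≈ 0.889900
step 5 [2.5y] bond c/2=11/400: DF=(3927189/4000000 − 11/400·(0.980700+0.958600+0.915400+0.889900))/(1+11/400) = 8553/10000 ≈ 0.855300
step 6 [3y] zero: DF = P = 8337/10000 ≈ 0.833700
step 7 [3.5y] zero: DF = P = 811/1000 ≈ 0.811000
step 8 [4y] zero: DF = P = 484/625 ≈ 0.774400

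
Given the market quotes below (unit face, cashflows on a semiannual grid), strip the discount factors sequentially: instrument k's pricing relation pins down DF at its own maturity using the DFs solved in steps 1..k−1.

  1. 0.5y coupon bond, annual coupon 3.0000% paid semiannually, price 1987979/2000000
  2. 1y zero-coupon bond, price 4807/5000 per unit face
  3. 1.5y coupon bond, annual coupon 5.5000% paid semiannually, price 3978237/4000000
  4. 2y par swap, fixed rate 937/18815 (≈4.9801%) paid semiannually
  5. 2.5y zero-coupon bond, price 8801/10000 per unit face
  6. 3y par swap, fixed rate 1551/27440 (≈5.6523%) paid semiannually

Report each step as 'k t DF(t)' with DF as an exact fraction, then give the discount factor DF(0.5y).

1 1/2 9793/10000
2 1 4807/5000
3 3/2 229/250
4 2 9063/10000
5 5/2 8801/10000
6 3 8449/10000
DF(0.5y) = 9793/10000 ≈ 0.979300

step 1 [0.5y] bond c/2=3/200: DF=(1987979/2000000 − 3/200·(0))/(1+3/200) = 9793/10000 ≈ 0.979300
step 2 [1y] zero: DF = P = 4807/5000 ≈ 0.961400
step 3 [1.5y] bond c/2=11/400: DF=(3978237/4000000 − 11/400·(0.979300+0.961400))/(1+11/400) = 229/250 ≈ 0.916000
step 4 [2y] swap r/2=937/37630: DF=(1 − 937/37630·(0.979300+0.961400+0.916000))/(1+937/37630) = 9063/10000 ≈ 0.906300
step 5 [2.5y] zero: DF = P = 8801/10000 ≈ 0.880100
step 6 [3y] swap r/2=1551/54880: DF=(1 − 1551/54880·(0.979300+0.961400+0.916000+0.906300+0.880100))/(1+1551/54880) = 8449/10000 ≈ 0.844900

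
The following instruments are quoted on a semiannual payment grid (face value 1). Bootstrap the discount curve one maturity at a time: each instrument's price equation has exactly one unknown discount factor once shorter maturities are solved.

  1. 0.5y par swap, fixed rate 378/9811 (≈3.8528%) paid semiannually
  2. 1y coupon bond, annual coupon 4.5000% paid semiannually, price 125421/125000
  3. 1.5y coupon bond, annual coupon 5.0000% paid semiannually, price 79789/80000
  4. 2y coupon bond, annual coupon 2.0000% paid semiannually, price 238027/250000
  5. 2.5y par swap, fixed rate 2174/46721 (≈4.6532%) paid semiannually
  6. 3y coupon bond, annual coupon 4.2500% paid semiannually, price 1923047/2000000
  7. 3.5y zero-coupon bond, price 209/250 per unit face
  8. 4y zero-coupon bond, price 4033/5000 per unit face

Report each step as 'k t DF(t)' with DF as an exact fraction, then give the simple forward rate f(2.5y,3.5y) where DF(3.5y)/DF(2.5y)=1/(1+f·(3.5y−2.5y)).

step 1 [0.5y] swap r/2=189/9811: DF=(1 − 189/9811·(0))/(1+189/9811) = 9811/10000 ≈ 0.981100
step 2 [1y] bond c/2=9/400: DF=(125421/125000 − 9/400·(0.981100))/(1+9/400) = 9597/10000 ≈ 0.959700
step 3 [1.5y] bond c/2=1/40: DF=(79789/80000 − 1/40·(0.981100+0.959700))/(1+1/40) = 9257/10000 ≈ 0.925700
step 4 [2y] bond c/2=1/100: DF=(238027/250000 − 1/100·(0.981100+0.959700+0.925700))/(1+1/100) = 9143/10000 ≈ 0.914300
step 5 [2.5y] swap r/2=1087/46721: DF=(1 − 1087/46721·(0.981100+0.959700+0.925700+0.914300))/(1+1087/46721) = 8913/10000 ≈ 0.891300
step 6 [3y] bond c/2=17/800: DF=(1923047/2000000 − 17/800·(0.981100+0.959700+0.925700+0.914300+0.891300))/(1+17/800) = 8443/10000 ≈ 0.844300
step 7 [3.5y] zero: DF = P = 209/250 ≈ 0.836000
step 8 [4y] zero: DF = P = 4033/5000 ≈ 0.806600

1 1/2 9811/10000
2 1 9597/10000
3 3/2 9257/10000
4 2 9143/10000
5 5/2 8913/10000
6 3 8443/10000
7 7/2 209/250
8 4 4033/5000
f(2.5y,3.5y) = ((8913/10000)/(209/250) − 1)/(1) = 553/8360 ≈ 6.6148%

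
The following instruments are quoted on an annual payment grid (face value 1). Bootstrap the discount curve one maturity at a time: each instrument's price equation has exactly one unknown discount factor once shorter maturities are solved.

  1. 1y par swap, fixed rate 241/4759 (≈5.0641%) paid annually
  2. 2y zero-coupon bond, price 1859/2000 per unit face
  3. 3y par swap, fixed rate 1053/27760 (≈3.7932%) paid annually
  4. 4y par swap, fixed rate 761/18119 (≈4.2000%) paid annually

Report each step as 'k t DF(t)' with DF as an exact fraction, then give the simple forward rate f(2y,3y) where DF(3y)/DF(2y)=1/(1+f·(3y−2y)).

step 1 [1y] swap r/1=241/4759: DF=(1 − 241/4759·(0))/(1+241/4759) = 4759/5000 ≈ 0.951800
step 2 [2y] zero: DF = P = 1859/2000 ≈ 0.929500
step 3 [3y] swap r/1=1053/27760: DF=(1 − 1053/27760·(0.951800+0.929500))/(1+1053/27760) = 8947/10000 ≈ 0.894700
step 4 [4y] swap r/1=761/18119: DF=(1 − 761/18119·(0.951800+0.929500+0.894700))/(1+761/18119) = 4239/5000 ≈ 0.847800

1 1 4759/5000
2 2 1859/2000
3 3 8947/10000
4 4 4239/5000
f(2y,3y) = ((1859/2000)/(8947/10000) − 1)/(1) = 348/8947 ≈ 3.8896%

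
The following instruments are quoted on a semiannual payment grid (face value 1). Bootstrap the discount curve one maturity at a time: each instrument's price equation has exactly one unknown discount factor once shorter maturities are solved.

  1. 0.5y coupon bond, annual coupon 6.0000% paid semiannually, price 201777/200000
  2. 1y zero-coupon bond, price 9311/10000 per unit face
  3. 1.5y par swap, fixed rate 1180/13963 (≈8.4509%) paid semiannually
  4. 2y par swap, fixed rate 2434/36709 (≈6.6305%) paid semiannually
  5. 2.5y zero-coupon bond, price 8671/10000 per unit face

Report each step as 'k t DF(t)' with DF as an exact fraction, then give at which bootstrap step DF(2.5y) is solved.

step 1 [0.5y] bond c/2=3/100: DF=(201777/200000 − 3/100·(0))/(1+3/100) = 1959/2000 ≈ 0.979500
step 2 [1y] zero: DF = P = 9311/10000 ≈ 0.931100
step 3 [1.5y] swap r/2=590/13963: DF=(1 − 590/13963·(0.979500+0.931100))/(1+590/13963) = 441/500 ≈ 0.882000
step 4 [2y] swap r/2=1217/36709: DF=(1 − 1217/36709·(0.979500+0.931100+0.882000))/(1+1217/36709) = 8783/10000 ≈ 0.878300
step 5 [2.5y] zero: DF = P = 8671/10000 ≈ 0.867100

1 1/2 1959/2000
2 1 9311/10000
3 3/2 441/500
4 2 8783/10000
5 5/2 8671/10000
DF(2.5y) is solved at step 5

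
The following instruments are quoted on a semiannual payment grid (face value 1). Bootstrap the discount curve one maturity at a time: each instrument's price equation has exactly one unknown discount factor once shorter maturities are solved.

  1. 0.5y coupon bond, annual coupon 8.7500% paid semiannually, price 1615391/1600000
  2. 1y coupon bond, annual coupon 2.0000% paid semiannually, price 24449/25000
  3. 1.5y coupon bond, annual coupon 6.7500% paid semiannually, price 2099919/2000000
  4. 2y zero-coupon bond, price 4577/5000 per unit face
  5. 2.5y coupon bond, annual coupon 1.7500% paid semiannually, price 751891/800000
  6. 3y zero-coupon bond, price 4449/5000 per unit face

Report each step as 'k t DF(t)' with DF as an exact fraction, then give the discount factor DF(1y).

1 1/2 9673/10000
2 1 9587/10000
3 3/2 1191/1250
4 2 4577/5000
5 5/2 2247/2500
6 3 4449/5000
DF(1y) = 9587/10000 ≈ 0.958700

step 1 [0.5y] bond c/2=7/160: DF=(1615391/1600000 − 7/160·(0))/(1+7/160) = 9673/10000 ≈ 0.967300
step 2 [1y] bond c/2=1/100: DF=(24449/25000 − 1/100·(0.967300))/(1+1/100) = 9587/10000 ≈ 0.958700
step 3 [1.5y] bond c/2=27/800: DF=(2099919/2000000 − 27/800·(0.967300+0.958700))/(1+27/800) = 1191/1250 ≈ 0.952800
step 4 [2y] zero: DF = P = 4577/5000 ≈ 0.915400
step 5 [2.5y] bond c/2=7/800: DF=(751891/800000 − 7/800·(0.967300+0.958700+0.952800+0.915400))/(1+7/800) = 2247/2500 ≈ 0.898800
step 6 [3y] zero: DF = P = 4449/5000 ≈ 0.889800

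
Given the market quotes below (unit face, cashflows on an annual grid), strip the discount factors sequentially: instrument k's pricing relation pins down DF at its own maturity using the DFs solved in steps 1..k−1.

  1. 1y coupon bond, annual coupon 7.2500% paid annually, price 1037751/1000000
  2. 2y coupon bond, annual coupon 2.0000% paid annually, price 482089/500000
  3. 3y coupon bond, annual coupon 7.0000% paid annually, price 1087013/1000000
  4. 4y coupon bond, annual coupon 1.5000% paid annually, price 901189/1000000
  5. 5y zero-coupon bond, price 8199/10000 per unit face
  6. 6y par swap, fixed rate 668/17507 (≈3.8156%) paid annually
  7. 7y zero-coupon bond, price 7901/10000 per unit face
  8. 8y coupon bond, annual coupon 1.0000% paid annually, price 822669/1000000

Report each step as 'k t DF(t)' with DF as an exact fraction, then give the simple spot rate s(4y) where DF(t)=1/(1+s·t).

step 1 [1y] bond c/1=29/400: DF=(1037751/1000000 − 29/400·(0))/(1+29/400) = 2419/2500 ≈ 0.967600
step 2 [2y] bond c/1=1/50: DF=(482089/500000 − 1/50·(0.967600))/(1+1/50) = 9263/10000 ≈ 0.926300
step 3 [3y] bond c/1=7/100: DF=(1087013/1000000 − 7/100·(0.967600+0.926300))/(1+7/100) = 223/250 ≈ 0.892000
step 4 [4y] bond c/1=3/200: DF=(901189/1000000 − 3/200·(0.967600+0.926300+0.892000))/(1+3/200) = 8467/10000 ≈ 0.846700
step 5 [5y] zero: DF = P = 8199/10000 ≈ 0.819900
step 6 [6y] swap r/1=668/17507: DF=(1 − 668/17507·(0.967600+0.926300+0.892000+0.846700+0.819900))/(1+668/17507) = 1999/2500 ≈ 0.799600
step 7 [7y] zero: DF = P = 7901/10000 ≈ 0.790100
step 8 [8y] bond c/1=1/100: DF=(822669/1000000 − 1/100·(0.967600+0.926300+0.892000+0.846700+0.819900+0.799600+0.790100))/(1+1/100) = 7547/10000 ≈ 0.754700

1 1 2419/2500
2 2 9263/10000
3 3 223/250
4 4 8467/10000
5 5 8199/10000
6 6 1999/2500
7 7 7901/10000
8 8 7547/10000
s(4y) = (1/(8467/10000) − 1)/(4) = 1533/33868 ≈ 4.5264%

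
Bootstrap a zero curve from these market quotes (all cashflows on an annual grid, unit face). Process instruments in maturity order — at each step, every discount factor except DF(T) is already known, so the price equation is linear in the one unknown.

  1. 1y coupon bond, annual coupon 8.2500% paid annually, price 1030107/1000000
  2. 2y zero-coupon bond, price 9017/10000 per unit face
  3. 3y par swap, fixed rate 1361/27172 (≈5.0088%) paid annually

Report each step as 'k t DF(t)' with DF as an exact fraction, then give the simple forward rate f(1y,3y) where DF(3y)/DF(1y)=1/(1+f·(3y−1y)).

1 1 2379/2500
2 2 9017/10000
3 3 8639/10000
f(1y,3y) = ((2379/2500)/(8639/10000) − 1)/(2) = 877/17278 ≈ 5.0758%

step 1 [1y] bond c/1=33/400: DF=(1030107/1000000 − 33/400·(0))/(1+33/400) = 2379/2500 ≈ 0.951600
step 2 [2y] zero: DF = P = 9017/10000 ≈ 0.901700
step 3 [3y] swap r/1=1361/27172: DF=(1 − 1361/27172·(0.951600+0.901700))/(1+1361/27172) = 8639/10000 ≈ 0.863900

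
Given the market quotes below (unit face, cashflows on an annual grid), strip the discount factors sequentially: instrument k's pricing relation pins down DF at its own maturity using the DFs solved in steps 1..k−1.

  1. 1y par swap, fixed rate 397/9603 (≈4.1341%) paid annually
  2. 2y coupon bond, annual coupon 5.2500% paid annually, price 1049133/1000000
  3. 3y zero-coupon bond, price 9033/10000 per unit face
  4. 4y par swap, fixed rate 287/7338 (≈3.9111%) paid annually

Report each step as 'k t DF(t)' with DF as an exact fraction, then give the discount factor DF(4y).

step 1 [1y] swap r/1=397/9603: DF=(1 − 397/9603·(0))/(1+397/9603) = 9603/10000 ≈ 0.960300
step 2 [2y] bond c/1=21/400: DF=(1049133/1000000 − 21/400·(0.960300))/(1+21/400) = 9489/10000 ≈ 0.948900
step 3 [3y] zero: DF = P = 9033/10000 ≈ 0.903300
step 4 [4y] swap r/1=287/7338: DF=(1 − 287/7338·(0.960300+0.948900+0.903300))/(1+287/7338) = 1713/2000 ≈ 0.856500

1 1 9603/10000
2 2 9489/10000
3 3 9033/10000
4 4 1713/2000
DF(4y) = 1713/2000 ≈ 0.856500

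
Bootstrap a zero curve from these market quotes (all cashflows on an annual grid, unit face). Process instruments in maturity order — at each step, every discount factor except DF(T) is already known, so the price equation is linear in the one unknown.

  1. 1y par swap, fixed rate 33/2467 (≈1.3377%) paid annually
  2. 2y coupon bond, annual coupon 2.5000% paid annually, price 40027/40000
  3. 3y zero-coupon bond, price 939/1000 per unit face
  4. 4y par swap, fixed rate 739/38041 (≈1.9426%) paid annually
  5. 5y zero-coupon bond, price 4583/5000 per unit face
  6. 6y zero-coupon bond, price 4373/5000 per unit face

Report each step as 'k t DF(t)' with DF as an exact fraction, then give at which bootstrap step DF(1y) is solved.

1 1 2467/2500
2 2 4761/5000
3 3 939/1000
4 4 9261/10000
5 5 4583/5000
6 6 4373/5000
DF(1y) is solved at step 1

step 1 [1y] swap r/1=33/2467: DF=(1 − 33/2467·(0))/(1+33/2467) = 2467/2500 ≈ 0.986800
step 2 [2y] bond c/1=1/40: DF=(40027/40000 − 1/40·(0.986800))/(1+1/40) = 4761/5000 ≈ 0.952200
step 3 [3y] zero: DF = P = 939/1000 ≈ 0.939000
step 4 [4y] swap r/1=739/38041: DF=(1 − 739/38041·(0.986800+0.952200+0.939000))/(1+739/38041) = 9261/10000 ≈ 0.926100
step 5 [5y] zero: DF = P = 4583/5000 ≈ 0.916600
step 6 [6y] zero: DF = P = 4373/5000 ≈ 0.874600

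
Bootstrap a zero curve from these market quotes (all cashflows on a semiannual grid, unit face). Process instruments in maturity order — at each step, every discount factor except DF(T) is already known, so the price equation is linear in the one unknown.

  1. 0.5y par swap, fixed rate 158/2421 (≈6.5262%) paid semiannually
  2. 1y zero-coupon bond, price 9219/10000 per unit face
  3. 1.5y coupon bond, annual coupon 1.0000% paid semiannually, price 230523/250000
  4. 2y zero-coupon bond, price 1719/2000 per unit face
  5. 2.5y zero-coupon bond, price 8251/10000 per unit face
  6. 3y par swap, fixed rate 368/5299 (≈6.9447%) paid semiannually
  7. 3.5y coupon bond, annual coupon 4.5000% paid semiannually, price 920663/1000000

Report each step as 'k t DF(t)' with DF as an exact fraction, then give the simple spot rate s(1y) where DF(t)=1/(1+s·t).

step 1 [0.5y] swap r/2=79/2421: DF=(1 − 79/2421·(0))/(1+79/2421) = 2421/2500 ≈ 0.968400
step 2 [1y] zero: DF = P = 9219/10000 ≈ 0.921900
step 3 [1.5y] bond c/2=1/200: DF=(230523/250000 − 1/200·(0.968400+0.921900))/(1+1/200) = 9081/10000 ≈ 0.908100
step 4 [2y] zero: DF = P = 1719/2000 ≈ 0.859500
step 5 [2.5y] zero: DF = P = 8251/10000 ≈ 0.825100
step 6 [3y] swap r/2=184/5299: DF=(1 − 184/5299·(0.968400+0.921900+0.908100+0.859500+0.825100))/(1+184/5299) = 102/125 ≈ 0.816000
step 7 [3.5y] bond c/2=9/400: DF=(920663/1000000 − 9/400·(0.968400+0.921900+0.908100+0.859500+0.825100+0.816000))/(1+9/400) = 3919/5000 ≈ 0.783800

1 1/2 2421/2500
2 1 9219/10000
3 3/2 9081/10000
4 2 1719/2000
5 5/2 8251/10000
6 3 102/125
7 7/2 3919/5000
s(1y) = (1/(9219/10000) − 1)/(1) = 781/9219 ≈ 8.4716%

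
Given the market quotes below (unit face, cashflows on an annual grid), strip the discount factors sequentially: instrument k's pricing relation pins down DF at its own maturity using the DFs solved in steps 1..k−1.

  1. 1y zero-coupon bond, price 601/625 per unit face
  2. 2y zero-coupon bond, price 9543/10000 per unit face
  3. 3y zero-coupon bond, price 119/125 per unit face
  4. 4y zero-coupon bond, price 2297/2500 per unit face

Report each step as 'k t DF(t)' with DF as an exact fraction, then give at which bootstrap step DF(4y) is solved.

step 1 [1y] zero: DF = P = 601/625 ≈ 0.961600
step 2 [2y] zero: DF = P = 9543/10000 ≈ 0.954300
step 3 [3y] zero: DF = P = 119/125 ≈ 0.952000
step 4 [4y] zero: DF = P = 2297/2500 ≈ 0.918800

1 1 601/625
2 2 9543/10000
3 3 119/125
4 4 2297/2500
DF(4y) is solved at step 4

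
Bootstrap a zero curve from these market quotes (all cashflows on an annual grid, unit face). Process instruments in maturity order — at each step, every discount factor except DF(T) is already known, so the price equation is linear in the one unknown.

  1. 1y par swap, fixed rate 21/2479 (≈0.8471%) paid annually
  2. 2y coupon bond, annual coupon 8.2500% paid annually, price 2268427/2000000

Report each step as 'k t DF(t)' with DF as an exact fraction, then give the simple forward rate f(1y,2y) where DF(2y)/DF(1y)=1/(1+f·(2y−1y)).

step 1 [1y] swap r/1=21/2479: DF=(1 − 21/2479·(0))/(1+21/2479) = 2479/2500 ≈ 0.991600
step 2 [2y] bond c/1=33/400: DF=(2268427/2000000 − 33/400·(0.991600))/(1+33/400) = 4861/5000 ≈ 0.972200

1 1 2479/2500
2 2 4861/5000
f(1y,2y) = ((2479/2500)/(4861/5000) − 1)/(1) = 97/4861 ≈ 1.9955%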